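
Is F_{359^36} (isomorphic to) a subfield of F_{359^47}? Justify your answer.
No: F_{359^36} is not a subfield of F_{359^47}

F_{p^m} embeds in F_{p^n} iff m | n. Here 36 ∤ 47 (since 47 = 1·36 + 11 with remainder 11 ≠ 0), so F_{359^36} is not a subfield of F_{359^47}. Equivalently: if it were, the tower law would give 36 = [F_{359^36}:F_359] dividing [F_{359^47}:F_359] = 47, contradiction.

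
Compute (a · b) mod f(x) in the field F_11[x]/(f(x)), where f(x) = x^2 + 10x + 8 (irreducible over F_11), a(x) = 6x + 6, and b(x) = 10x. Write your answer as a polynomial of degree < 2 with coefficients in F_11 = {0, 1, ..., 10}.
a · b ≡ 10x + 4 (mod f(x))

Multiply in F_11[x]: a(x)·b(x) = (6x + 6)·(10x) = 5x^2 + 5x. This has degree ≥ 2, so divide by f(x) over F_11: 5x^2 + 5x = (5)·(x^2 + 10x + 8) + (10x + 4). Hence a·b ≡ 10x + 4 (mod f). (F_11[x]/(f) is a field with 11^2 = 121 elements since f is irreducible of degree 2.)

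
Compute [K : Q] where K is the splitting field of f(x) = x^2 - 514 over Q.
[K : Q] = 2

f(x) = x^2 - 514 factors as (x - √514)(x + √514). The splitting field is K = Q(√514). Since 514 is squarefree and > 1, it is not a perfect square, so x^2 - 514 is irreducible over Q and [Q(√514) : Q] = 2. Hence [K : Q] = 2.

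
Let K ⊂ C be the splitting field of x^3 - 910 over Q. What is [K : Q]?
[K : Q] = 6

The roots of x^3 - 910 are ∛910, ω∛910, ω^2∛910 where ω = e^(2πi/3) is a primitive cube root of unity, so K = Q(∛910, ω). Now [Q(∛910):Q] = 3 (since 910 is not a perfect cube, x^3 - 910 is irreducible) and [Q(ω):Q] = 2. Both 2 and 3 divide [K:Q], and [K:Q] ≤ 3·2 = 6, so [K:Q] = 6. (Equivalently: Q(∛910) ⊂ R but ω ∉ R, so [K : Q(∛910)] = 2.)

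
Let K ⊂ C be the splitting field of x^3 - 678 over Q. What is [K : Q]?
[K : Q] = 6

The roots of x^3 - 678 are ∛678, ω∛678, ω^2∛678 where ω = e^(2πi/3) is a primitive cube root of unity, so K = Q(∛678, ω). Now [Q(∛678):Q] = 3 (since 678 is not a perfect cube, x^3 - 678 is irreducible) and [Q(ω):Q] = 2. Both 2 and 3 divide [K:Q], and [K:Q] ≤ 3·2 = 6, so [K:Q] = 6. (Equivalently: Q(∛678) ⊂ R but ω ∉ R, so [K : Q(∛678)] = 2.)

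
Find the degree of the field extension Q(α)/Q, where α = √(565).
[Q(α):Q] = 2

[Q(α):Q] equals the degree of the minimal polynomial of α. Here α^2 = 565 and x^2 - 565 is irreducible (d = 565 is squarefree, ≠ 1, hence not a square), so deg(m_α) = 2. Thus [Q(α):Q] = 2.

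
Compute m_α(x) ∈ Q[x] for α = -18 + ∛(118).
m_α(x) = x^3 + 54x^2 + 972x + 5714

Set β = α + 18 = ∛(118), so β^3 = 118. Then (α + 18)^3 - 118 = 0, i.e. α is a root of g(x) = (x + 18)^3 - 118 = x^3 + 54x^2 + 972x + 5714. Since g(x) = h(x + 18) where h(x) = x^3 - 118, and h is irreducible over Q (because 118 is not a perfect cube, so h has no rational root, and a monic cubic with no rational root is irreducible), g is also irreducible (irreducibility is preserved under the substitution x → x + 18). Hence m_α(x) = x^3 + 54x^2 + 972x + 5714.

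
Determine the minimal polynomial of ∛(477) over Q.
m_α(x) = x^3 - 477

α satisfies α^3 = 477, so x^3 - 477 annihilates α. By the rational root test, a rational root p/q (in lowest terms) of x^3 - 477 would satisfy p^3 = 477 q^3, forcing q = 1 and p^3 = 477; but 477 is not a perfect cube, contradiction. A monic cubic over Q with no rational root is irreducible (any nontrivial factorization would include a linear factor). Hence x^3 - 477 is the minimal polynomial of α, and in particular [Q(α):Q] = 3.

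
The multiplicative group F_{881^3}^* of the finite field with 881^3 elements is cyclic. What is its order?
|F_{881^3}^*| = 683797840

F_{881^3} has 881^3 = 683797841 elements; its multiplicative group consists of all nonzero elements, so |F_{881^3}^*| = 683797841 - 1 = 683797840. (It is cyclic since any finite subgroup of the multiplicative group of a field is cyclic.)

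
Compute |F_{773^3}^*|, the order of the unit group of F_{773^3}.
|F_{773^3}^*| = 461889916

F_{773^3} has 773^3 = 461889917 elements; its multiplicative group consists of all nonzero elements, so |F_{773^3}^*| = 461889917 - 1 = 461889916. (It is cyclic since any finite subgroup of the multiplicative group of a field is cyclic.)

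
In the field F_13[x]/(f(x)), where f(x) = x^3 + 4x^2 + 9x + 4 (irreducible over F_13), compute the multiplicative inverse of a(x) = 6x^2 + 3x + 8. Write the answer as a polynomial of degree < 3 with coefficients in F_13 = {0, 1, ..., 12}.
a(x)^(-1) ≡ 2x^2 + 2x + 3 (mod f(x))

Since f is irreducible over F_13, F_13[x]/(f) is a field and a(x) ≠ 0 has an inverse. Apply the extended Euclidean algorithm to f(x) and a(x) in F_13[x]: f(x) = (11x + 6)·a(x) + (7x + 8);  a(x) = (12x + 9)·(7x + 8) + (1). The last nonzero remainder is the constant 1 = gcd(f, a) in F_13. Back-substituting through the division chain expresses 1 = s(x)·a(x) + t(x)·f(x) with s(x) ≡ 2x^2 + 2x + 3 (mod f), so a(x)^(-1) ≡ s(x) = 2x^2 + 2x + 3 (mod f). Check: (6x^2 + 3x + 8)·(2x^2 + 2x + 3) = 12x^4 + 5x^3 + x^2 + 12x + 11 ≡ 1 (mod x^3 + 4x^2 + 9x + 4).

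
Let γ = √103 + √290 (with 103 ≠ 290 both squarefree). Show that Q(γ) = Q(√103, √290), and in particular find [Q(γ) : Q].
[Q(γ) : Q] = 4 (equivalently, Q(γ) = Q(√103, √290))

Obviously Q(γ) ⊆ Q(√103, √290), and [Q(√103, √290):Q] = 4 (since 103, 290 are distinct squarefree integers > 1 with 29870 not a perfect square). To show equality we compute the minimal polynomial of γ. From γ = √103 + √290: γ^2 = 103 + 2√(29870) + 290 = 393 + 2√(29870), so γ^2 - 393 = 2√(29870); squaring, (γ^2 - 393)^2 = 4·29870, i.e. γ^4 - 786γ^2 + 154449 - 119480 = 0, i.e. γ^4 - 786γ^2 + 34969 = 0. So γ is a root of x^4 - 786x^2 + 34969. This polynomial is irreducible over Q: it has no rational root (each ±√103 ± √290 is irrational), and any factorization into two quadratics over Q would force √(29870) ∈ Q (pairing opposite roots) or √103, √290 ∈ Q (other pairings), all impossible. Hence [Q(γ):Q] = 4 = [Q(√103, √290):Q], so Q(γ) = Q(√103, √290).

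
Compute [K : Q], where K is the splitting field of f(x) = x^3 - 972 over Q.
[K : Q] = 6

The roots of x^3 - 972 are ∛972, ω∛972, ω^2∛972 where ω = e^(2πi/3) is a primitive cube root of unity, so K = Q(∛972, ω). Now [Q(∛972):Q] = 3 (since 972 is not a perfect cube, x^3 - 972 is irreducible) and [Q(ω):Q] = 2. Both 2 and 3 divide [K:Q], and [K:Q] ≤ 3·2 = 6, so [K:Q] = 6. (Equivalently: Q(∛972) ⊂ R but ω ∉ R, so [K : Q(∛972)] = 2.)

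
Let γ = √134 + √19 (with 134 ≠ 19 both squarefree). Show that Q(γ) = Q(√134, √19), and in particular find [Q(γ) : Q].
[Q(γ) : Q] = 4 (equivalently, Q(γ) = Q(√134, √19))

Obviously Q(γ) ⊆ Q(√134, √19), and [Q(√134, √19):Q] = 4 (since 134, 19 are distinct squarefree integers > 1 with 2546 not a perfect square). To show equality we compute the minimal polynomial of γ. From γ = √134 + √19: γ^2 = 134 + 2√(2546) + 19 = 153 + 2√(2546), so γ^2 - 153 = 2√(2546); squaring, (γ^2 - 153)^2 = 4·2546, i.e. γ^4 - 306γ^2 + 23409 - 10184 = 0, i.e. γ^4 - 306γ^2 + 13225 = 0. So γ is a root of x^4 - 306x^2 + 13225. This polynomial is irreducible over Q: it has no rational root (each ±√134 ± √19 is irrational), and any factorization into two quadratics over Q would force √(2546) ∈ Q (pairing opposite roots) or √134, √19 ∈ Q (other pairings), all impossible. Hence [Q(γ):Q] = 4 = [Q(√134, √19):Q], so Q(γ) = Q(√134, √19).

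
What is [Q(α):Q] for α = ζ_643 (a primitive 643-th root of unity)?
[Q(α):Q] = 642

The minimal polynomial of ζ_643 over Q is the 643-th cyclotomic polynomial Φ_643(x), which is irreducible over Q and has degree φ(643) = 642. Hence [Q(α):Q] = φ(643) = 642.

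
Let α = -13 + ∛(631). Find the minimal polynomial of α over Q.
m_α(x) = x^3 + 39x^2 + 507x + 1566

Set β = α + 13 = ∛(631), so β^3 = 631. Then (α + 13)^3 - 631 = 0, i.e. α is a root of g(x) = (x + 13)^3 - 631 = x^3 + 39x^2 + 507x + 1566. Since g(x) = h(x + 13) where h(x) = x^3 - 631, and h is irreducible over Q (because 631 is not a perfect cube, so h has no rational root, and a monic cubic with no rational root is irreducible), g is also irreducible (irreducibility is preserved under the substitution x → x + 13). Hence m_α(x) = x^3 + 39x^2 + 507x + 1566.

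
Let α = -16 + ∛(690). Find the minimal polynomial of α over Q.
m_α(x) = x^3 + 48x^2 + 768x + 3406

Set β = α + 16 = ∛(690), so β^3 = 690. Then (α + 16)^3 - 690 = 0, i.e. α is a root of g(x) = (x + 16)^3 - 690 = x^3 + 48x^2 + 768x + 3406. Since g(x) = h(x + 16) where h(x) = x^3 - 690, and h is irreducible over Q (because 690 is not a perfect cube, so h has no rational root, and a monic cubic with no rational root is irreducible), g is also irreducible (irreducibility is preserved under the substitution x → x + 16). Hence m_α(x) = x^3 + 48x^2 + 768x + 3406.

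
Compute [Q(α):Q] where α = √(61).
[Q(α):Q] = 2

[Q(α):Q] equals the degree of the minimal polynomial of α. Here α^2 = 61 and x^2 - 61 is irreducible (d = 61 is squarefree, ≠ 1, hence not a square), so deg(m_α) = 2. Thus [Q(α):Q] = 2.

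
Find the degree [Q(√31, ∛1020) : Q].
[Q(√31, ∛1020) : Q] = 6

Let L = Q(√31, ∛1020). Since Q(√31) ⊂ L and [Q(√31):Q] = 2, the tower law gives 2 | [L:Q]. Likewise Q(∛1020) ⊂ L with [Q(∛1020):Q] = 3 (because 1020 is not a perfect cube), so 3 | [L:Q]. As gcd(2,3) = 1, [L:Q] is divisible by 6. Conversely L is generated over Q by √31 and ∛1020, so [L:Q] ≤ 2·3 = 6. Therefore [Q(√31, ∛1020) : Q] = 6.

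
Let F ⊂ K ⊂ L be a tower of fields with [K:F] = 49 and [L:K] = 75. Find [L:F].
[L:F] = 3675

The tower law says that for any tower of field extensions F ⊂ K ⊂ L with finite degrees, [L:F] = [L:K] · [K:F]. Here this gives [L:F] = 75 · 49 = 3675.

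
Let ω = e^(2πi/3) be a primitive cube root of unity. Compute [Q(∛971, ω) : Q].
[Q(∛971, ω) : Q] = 6

[Q(∛971):Q] = 3 (min poly x^3 - 971, irreducible since 971 is not a perfect cube). [Q(ω):Q] = 2 (min poly x^2 + x + 1). Since Q(∛971) ⊂ R and ω ∉ R, we have ω ∉ Q(∛971), so x^2 + x + 1 remains irreducible over Q(∛971) and [Q(∛971, ω) : Q(∛971)] = 2. By the tower law, [Q(∛971, ω) : Q] = 3 · 2 = 6. (In fact Q(∛971, ω) is the splitting field of x^3 - 971 over Q.)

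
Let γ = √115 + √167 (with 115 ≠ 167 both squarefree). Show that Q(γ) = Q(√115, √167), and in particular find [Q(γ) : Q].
[Q(γ) : Q] = 4 (equivalently, Q(γ) = Q(√115, √167))

Obviously Q(γ) ⊆ Q(√115, √167), and [Q(√115, √167):Q] = 4 (since 115, 167 are distinct squarefree integers > 1 with 19205 not a perfect square). To show equality we compute the minimal polynomial of γ. From γ = √115 + √167: γ^2 = 115 + 2√(19205) + 167 = 282 + 2√(19205), so γ^2 - 282 = 2√(19205); squaring, (γ^2 - 282)^2 = 4·19205, i.e. γ^4 - 564γ^2 + 79524 - 76820 = 0, i.e. γ^4 - 564γ^2 + 2704 = 0. So γ is a root of x^4 - 564x^2 + 2704. This polynomial is irreducible over Q: it has no rational root (each ±√115 ± √167 is irrational), and any factorization into two quadratics over Q would force √(19205) ∈ Q (pairing opposite roots) or √115, √167 ∈ Q (other pairings), all impossible. Hence [Q(γ):Q] = 4 = [Q(√115, √167):Q], so Q(γ) = Q(√115, √167).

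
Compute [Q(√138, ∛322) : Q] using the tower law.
[Q(√138, ∛322) : Q] = 6

Let L = Q(√138, ∛322). Since Q(√138) ⊂ L and [Q(√138):Q] = 2, the tower law gives 2 | [L:Q]. Likewise Q(∛322) ⊂ L with [Q(∛322):Q] = 3 (because 322 is not a perfect cube), so 3 | [L:Q]. As gcd(2,3) = 1, [L:Q] is divisible by 6. Conversely L is generated over Q by √138 and ∛322, so [L:Q] ≤ 2·3 = 6. Therefore [Q(√138, ∛322) : Q] = 6.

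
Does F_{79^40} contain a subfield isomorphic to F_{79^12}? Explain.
No: F_{79^12} is not a subfield of F_{79^40}

F_{p^m} embeds in F_{p^n} iff m | n. Here 12 ∤ 40 (since 40 = 3·12 + 4 with remainder 4 ≠ 0), so F_{79^12} is not a subfield of F_{79^40}. Equivalently: if it were, the tower law would give 12 = [F_{79^12}:F_79] dividing [F_{79^40}:F_79] = 40, contradiction.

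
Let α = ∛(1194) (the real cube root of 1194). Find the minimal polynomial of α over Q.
m_α(x) = x^3 - 1194

α satisfies α^3 = 1194, so x^3 - 1194 annihilates α. By the rational root test, a rational root p/q (in lowest terms) of x^3 - 1194 would satisfy p^3 = 1194 q^3, forcing q = 1 and p^3 = 1194; but 1194 is not a perfect cube, contradiction. A monic cubic over Q with no rational root is irreducible (any nontrivial factorization would include a linear factor). Hence x^3 - 1194 is the minimal polynomial of α, and in particular [Q(α):Q] = 3.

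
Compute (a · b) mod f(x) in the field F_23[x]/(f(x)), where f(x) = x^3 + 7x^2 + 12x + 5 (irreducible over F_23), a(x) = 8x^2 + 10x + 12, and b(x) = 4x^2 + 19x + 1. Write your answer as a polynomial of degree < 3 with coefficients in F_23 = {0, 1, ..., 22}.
a · b ≡ 17x^2 + 2x + 11 (mod f(x))

Multiply in F_23[x]: a(x)·b(x) = (8x^2 + 10x + 12)·(4x^2 + 19x + 1) = 9x^4 + 8x^3 + 16x^2 + 8x + 12. This has degree ≥ 3, so divide by f(x) over F_23: 9x^4 + 8x^3 + 16x^2 + 8x + 12 = (9x + 14)·(x^3 + 7x^2 + 12x + 5) + (17x^2 + 2x + 11). Hence a·b ≡ 17x^2 + 2x + 11 (mod f). (F_23[x]/(f) is a field with 23^3 = 12167 elements since f is irreducible of degree 3.)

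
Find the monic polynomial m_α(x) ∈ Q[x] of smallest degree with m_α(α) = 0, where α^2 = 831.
m_α(x) = x^2 - 831

α satisfies α^2 - 831 = 0, so x^2 - 831 annihilates α. Since d = 831 is squarefree and ≠ 1, it is not a perfect square in Q, so x^2 - 831 has no rational root and is therefore irreducible over Q (a degree-2 polynomial over a field is irreducible iff it has no root). Hence m_α(x) = x^2 - 831.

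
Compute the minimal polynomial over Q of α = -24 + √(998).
m_α(x) = x^2 + 48x - 422

From α + 24 = √(998), squaring gives (α + 24)^2 = 998, i.e. α^2 + 48α + 576 = 998, so α^2 + 48α - 422 = 0. The discriminant of x^2 + 48x - 422 is (48)^2 - 4·(-422) = 2304 + 1688 = 3992, and 4·(998) is not a perfect square in Q since 998 is squarefree and ≠ 1. Hence x^2 + 48x - 422 is irreducible over Q and is the minimal polynomial of α.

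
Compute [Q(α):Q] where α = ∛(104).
[Q(α):Q] = 3

The minimal polynomial of α is x^3 - 104, irreducible over Q since 104 is not a perfect cube (so x^3 - 104 has no rational root). Hence [Q(α):Q] = deg(m_α) = 3.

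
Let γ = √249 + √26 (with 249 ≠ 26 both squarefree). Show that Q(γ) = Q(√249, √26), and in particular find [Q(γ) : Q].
[Q(γ) : Q] = 4 (equivalently, Q(γ) = Q(√249, √26))

Obviously Q(γ) ⊆ Q(√249, √26), and [Q(√249, √26):Q] = 4 (since 249, 26 are distinct squarefree integers > 1 with 6474 not a perfect square). To show equality we compute the minimal polynomial of γ. From γ = √249 + √26: γ^2 = 249 + 2√(6474) + 26 = 275 + 2√(6474), so γ^2 - 275 = 2√(6474); squaring, (γ^2 - 275)^2 = 4·6474, i.e. γ^4 - 550γ^2 + 75625 - 25896 = 0, i.e. γ^4 - 550γ^2 + 49729 = 0. So γ is a root of x^4 - 550x^2 + 49729. This polynomial is irreducible over Q: it has no rational root (each ±√249 ± √26 is irrational), and any factorization into two quadratics over Q would force √(6474) ∈ Q (pairing opposite roots) or √249, √26 ∈ Q (other pairings), all impossible. Hence [Q(γ):Q] = 4 = [Q(√249, √26):Q], so Q(γ) = Q(√249, √26).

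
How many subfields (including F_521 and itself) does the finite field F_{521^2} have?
F_{521^2} has 2 subfields

The subfields of F_{p^n} are exactly the fields F_{p^d} for d | n (each is the fixed field of the unique index-d subgroup of Gal(F_{p^n}/F_p) ≅ Z/nZ). The divisors of n = 2 are {1, 2}, giving 2 subfields: F_{521^1}, F_{521^2}.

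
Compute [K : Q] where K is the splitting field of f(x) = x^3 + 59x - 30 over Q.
[K : Q] = 6

By the rational root test, any rational root of the monic integer polynomial f(x) = x^3 + 59x - 30 must be an integer dividing the constant term -30, i.e. one of ±{1, 2, 3, 5, 6, 10, 15, 30}. Evaluating: f(1) = 30, f(-1) = -90, f(2) = 96, f(-2) = -156, f(3) = 174, f(-3) = -234, f(5) = 390, f(-5) = -450, f(6) = 540, f(-6) = -600, f(10) = 1560, f(-10) = -1620, f(15) = 4230, f(-15) = -4290, f(30) = 28740, f(-30) = -28800; none is 0, so f has no rational root and is therefore irreducible over Q (a cubic with no linear factor over a field is irreducible). For an irreducible cubic, the Galois group is A_3 or S_3 according as the discriminant disc(f) = -4a^3 - 27b^2 = -4·(59)^3 - 27·(-30)^2 = -845816 is or is not a square in Q. Here disc(f) = -845816 is not a perfect square in Q, so the Galois group of f over Q is not contained in A_3 and must be all of S_3. The splitting field has degree |S_3| = 6 over Q, so [K : Q] = 6.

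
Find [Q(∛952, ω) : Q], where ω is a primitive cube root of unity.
[Q(∛952, ω) : Q] = 6

[Q(∛952):Q] = 3 (min poly x^3 - 952, irreducible since 952 is not a perfect cube). [Q(ω):Q] = 2 (min poly x^2 + x + 1). Since Q(∛952) ⊂ R and ω ∉ R, we have ω ∉ Q(∛952), so x^2 + x + 1 remains irreducible over Q(∛952) and [Q(∛952, ω) : Q(∛952)] = 2. By the tower law, [Q(∛952, ω) : Q] = 3 · 2 = 6. (In fact Q(∛952, ω) is the splitting field of x^3 - 952 over Q.)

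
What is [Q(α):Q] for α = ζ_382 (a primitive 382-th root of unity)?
[Q(α):Q] = 190

The minimal polynomial of ζ_382 over Q is the 382-th cyclotomic polynomial Φ_382(x), which is irreducible over Q and has degree φ(382) = 190. Hence [Q(α):Q] = φ(382) = 190.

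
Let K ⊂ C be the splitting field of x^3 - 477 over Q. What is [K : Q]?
[K : Q] = 6

The roots of x^3 - 477 are ∛477, ω∛477, ω^2∛477 where ω = e^(2πi/3) is a primitive cube root of unity, so K = Q(∛477, ω). Now [Q(∛477):Q] = 3 (since 477 is not a perfect cube, x^3 - 477 is irreducible) and [Q(ω):Q] = 2. Both 2 and 3 divide [K:Q], and [K:Q] ≤ 3·2 = 6, so [K:Q] = 6. (Equivalently: Q(∛477) ⊂ R but ω ∉ R, so [K : Q(∛477)] = 2.)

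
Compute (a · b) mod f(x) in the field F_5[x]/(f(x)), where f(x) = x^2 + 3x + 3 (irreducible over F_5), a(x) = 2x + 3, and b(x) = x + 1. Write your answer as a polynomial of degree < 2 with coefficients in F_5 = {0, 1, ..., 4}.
a · b ≡ 4x + 2 (mod f(x))

Multiply in F_5[x]: a(x)·b(x) = (2x + 3)·(x + 1) = 2x^2 + 3. This has degree ≥ 2, so divide by f(x) over F_5: 2x^2 + 3 = (2)·(x^2 + 3x + 3) + (4x + 2). Hence a·b ≡ 4x + 2 (mod f). (F_5[x]/(f) is a field with 5^2 = 25 elements since f is irreducible of degree 2.)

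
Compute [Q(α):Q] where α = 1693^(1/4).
[Q(α):Q] = 4

α is a root of x^4 - 1693. By Eisenstein's criterion at the prime p = 1693 (which divides the constant term 1693 but p^2 = 2866249 does not, since 1693 is squarefree), x^4 - 1693 is irreducible over Q. Hence [Q(α):Q] = 4.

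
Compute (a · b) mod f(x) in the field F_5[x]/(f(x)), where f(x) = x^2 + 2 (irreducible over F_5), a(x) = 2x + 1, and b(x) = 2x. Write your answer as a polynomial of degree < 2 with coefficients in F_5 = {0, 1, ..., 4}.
a · b ≡ 2x + 2 (mod f(x))

Multiply in F_5[x]: a(x)·b(x) = (2x + 1)·(2x) = 4x^2 + 2x. This has degree ≥ 2, so divide by f(x) over F_5: 4x^2 + 2x = (4)·(x^2 + 2) + (2x + 2). Hence a·b ≡ 2x + 2 (mod f). (F_5[x]/(f) is a field with 5^2 = 25 elements since f is irreducible of degree 2.)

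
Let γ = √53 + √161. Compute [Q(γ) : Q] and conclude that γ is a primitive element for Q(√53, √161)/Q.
[Q(γ) : Q] = 4 (equivalently, Q(γ) = Q(√53, √161))

Obviously Q(γ) ⊆ Q(√53, √161), and [Q(√53, √161):Q] = 4 (since 53, 161 are distinct squarefree integers > 1 with 8533 not a perfect square). To show equality we compute the minimal polynomial of γ. From γ = √53 + √161: γ^2 = 53 + 2√(8533) + 161 = 214 + 2√(8533), so γ^2 - 214 = 2√(8533); squaring, (γ^2 - 214)^2 = 4·8533, i.e. γ^4 - 428γ^2 + 45796 - 34132 = 0, i.e. γ^4 - 428γ^2 + 11664 = 0. So γ is a root of x^4 - 428x^2 + 11664. This polynomial is irreducible over Q: it has no rational root (each ±√53 ± √161 is irrational), and any factorization into two quadratics over Q would force √(8533) ∈ Q (pairing opposite roots) or √53, √161 ∈ Q (other pairings), all impossible. Hence [Q(γ):Q] = 4 = [Q(√53, √161):Q], so Q(γ) = Q(√53, √161).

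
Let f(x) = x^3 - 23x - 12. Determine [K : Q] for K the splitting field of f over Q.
[K : Q] = 6

By the rational root test, any rational root of the monic integer polynomial f(x) = x^3 - 23x - 12 must be an integer dividing the constant term -12, i.e. one of ±{1, 2, 3, 4, 6, 12}. Evaluating: f(1) = -34, f(-1) = 10, f(2) = -50, f(-2) = 26, f(3) = -54, f(-3) = 30, f(4) = -40, f(-4) = 16, f(6) = 66, f(-6) = -90, f(12) = 1440, f(-12) = -1464; none is 0, so f has no rational root and is therefore irreducible over Q (a cubic with no linear factor over a field is irreducible). For an irreducible cubic, the Galois group is A_3 or S_3 according as the discriminant disc(f) = -4a^3 - 27b^2 = -4·(-23)^3 - 27·(-12)^2 = 44780 is or is not a square in Q. Here disc(f) = 44780 is not a perfect square in Q, so the Galois group of f over Q is not contained in A_3 and must be all of S_3. The splitting field has degree |S_3| = 6 over Q, so [K : Q] = 6.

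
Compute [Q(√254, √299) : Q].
[Q(√254, √299) : Q] = 4

[Q(√254):Q] = 2 (min poly x^2 - 254, irreducible since 254 is squarefree > 1). For the top step, suppose √299 ∈ Q(√254), say √299 = c + d√254 with c, d ∈ Q. Squaring: 299 = c^2 + 254d^2 + 2cd√254. Since √254 ∉ Q this forces 2cd = 0. If d = 0 then √299 = c ∈ Q, contradicting 299 squarefree > 1. If c = 0 then 299 = 254d^2, so 254·299 = (254d)^2 is a perfect square in Q — but 254·299 = 75946 is not a perfect square (since 254 and 299 are distinct squarefree integers). Contradiction. Hence √299 ∉ Q(√254), so x^2 - 299 stays irreducible over Q(√254) and [Q(√254, √299) : Q(√254)] = 2. By the tower law, [Q(√254, √299) : Q] = 2 · 2 = 4.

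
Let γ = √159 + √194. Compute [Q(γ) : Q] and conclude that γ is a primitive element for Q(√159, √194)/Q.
[Q(γ) : Q] = 4 (equivalently, Q(γ) = Q(√159, √194))

Obviously Q(γ) ⊆ Q(√159, √194), and [Q(√159, √194):Q] = 4 (since 159, 194 are distinct squarefree integers > 1 with 30846 not a perfect square). To show equality we compute the minimal polynomial of γ. From γ = √159 + √194: γ^2 = 159 + 2√(30846) + 194 = 353 + 2√(30846), so γ^2 - 353 = 2√(30846); squaring, (γ^2 - 353)^2 = 4·30846, i.e. γ^4 - 706γ^2 + 124609 - 123384 = 0, i.e. γ^4 - 706γ^2 + 1225 = 0. So γ is a root of x^4 - 706x^2 + 1225. This polynomial is irreducible over Q: it has no rational root (each ±√159 ± √194 is irrational), and any factorization into two quadratics over Q would force √(30846) ∈ Q (pairing opposite roots) or √159, √194 ∈ Q (other pairings), all impossible. Hence [Q(γ):Q] = 4 = [Q(√159, √194):Q], so Q(γ) = Q(√159, √194).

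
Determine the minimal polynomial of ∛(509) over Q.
m_α(x) = x^3 - 509

α satisfies α^3 = 509, so x^3 - 509 annihilates α. By the rational root test, a rational root p/q (in lowest terms) of x^3 - 509 would satisfy p^3 = 509 q^3, forcing q = 1 and p^3 = 509; but 509 is not a perfect cube, contradiction. A monic cubic over Q with no rational root is irreducible (any nontrivial factorization would include a linear factor). Hence x^3 - 509 is the minimal polynomial of α, and in particular [Q(α):Q] = 3.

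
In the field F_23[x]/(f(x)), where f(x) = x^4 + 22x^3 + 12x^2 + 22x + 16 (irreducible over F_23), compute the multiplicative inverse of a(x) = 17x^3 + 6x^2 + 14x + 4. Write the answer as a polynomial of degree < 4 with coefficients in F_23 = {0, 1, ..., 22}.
a(x)^(-1) ≡ 22x^3 + 19x^2 + 17x + 13 (mod f(x))

Since f is irreducible over F_23, F_23[x]/(f) is a field and a(x) ≠ 0 has an inverse. Apply the extended Euclidean algorithm to f(x) and a(x) in F_23[x]: f(x) = (19x)·a(x) + (22x^2 + 15x + 16);  a(x) = (6x + 15)·(22x^2 + 15x + 16) + (15x + 17);  (22x^2 + 15x + 16) = (3x + 16)·(15x + 17) + (20). The last nonzero remainder is the constant 20 = gcd(f, a) in F_23. Back-substituting through the division chain expresses 20 = s(x)·a(x) + t(x)·f(x) with s(x) ≡ 3x^3 + 12x^2 + 18x + 7 (mod f), so (3x^3 + 12x^2 + 18x + 7)·a(x) ≡ 20 (mod f). Multiplying by 20^(-1) ≡ 15 in F_23 gives a(x)^(-1) ≡ 15·(3x^3 + 12x^2 + 18x + 7) ≡ 22x^3 + 19x^2 + 17x + 13 (mod f). Check: (17x^3 + 6x^2 + 14x + 4)·(22x^3 + 19x^2 + 17x + 13) = 6x^6 + 18x^5 + 21x^4 + 10x^3 + x^2 + 20x + 6 ≡ 1 (mod x^4 + 22x^3 + 12x^2 + 22x + 16).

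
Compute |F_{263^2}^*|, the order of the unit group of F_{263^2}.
|F_{263^2}^*| = 69168

F_{263^2} has 263^2 = 69169 elements; its multiplicative group consists of all nonzero elements, so |F_{263^2}^*| = 69169 - 1 = 69168. (It is cyclic since any finite subgroup of the multiplicative group of a field is cyclic.)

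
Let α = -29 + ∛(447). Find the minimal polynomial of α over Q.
m_α(x) = x^3 + 87x^2 + 2523x + 23942

Set β = α + 29 = ∛(447), so β^3 = 447. Then (α + 29)^3 - 447 = 0, i.e. α is a root of g(x) = (x + 29)^3 - 447 = x^3 + 87x^2 + 2523x + 23942. Since g(x) = h(x + 29) where h(x) = x^3 - 447, and h is irreducible over Q (because 447 is not a perfect cube, so h has no rational root, and a monic cubic with no rational root is irreducible), g is also irreducible (irreducibility is preserved under the substitution x → x + 29). Hence m_α(x) = x^3 + 87x^2 + 2523x + 23942.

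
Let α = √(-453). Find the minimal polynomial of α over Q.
m_α(x) = x^2 + 453

α satisfies α^2 + 453 = 0, so x^2 + 453 annihilates α. Since d = -453 is squarefree and ≠ 1, it is not a perfect square in Q, so x^2 + 453 has no rational root and is therefore irreducible over Q (a degree-2 polynomial over a field is irreducible iff it has no root). Hence m_α(x) = x^2 + 453.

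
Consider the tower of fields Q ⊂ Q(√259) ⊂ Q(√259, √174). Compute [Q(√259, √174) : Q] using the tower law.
[Q(√259, √174) : Q] = 4

[Q(√259):Q] = 2 (min poly x^2 - 259, irreducible since 259 is squarefree > 1). For the top step, suppose √174 ∈ Q(√259), say √174 = c + d√259 with c, d ∈ Q. Squaring: 174 = c^2 + 259d^2 + 2cd√259. Since √259 ∉ Q this forces 2cd = 0. If d = 0 then √174 = c ∈ Q, contradicting 174 squarefree > 1. If c = 0 then 174 = 259d^2, so 259·174 = (259d)^2 is a perfect square in Q — but 259·174 = 45066 is not a perfect square (since 259 and 174 are distinct squarefree integers). Contradiction. Hence √174 ∉ Q(√259), so x^2 - 174 stays irreducible over Q(√259) and [Q(√259, √174) : Q(√259)] = 2. By the tower law, [Q(√259, √174) : Q] = 2 · 2 = 4.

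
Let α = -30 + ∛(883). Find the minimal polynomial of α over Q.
m_α(x) = x^3 + 90x^2 + 2700x + 26117

Set β = α + 30 = ∛(883), so β^3 = 883. Then (α + 30)^3 - 883 = 0, i.e. α is a root of g(x) = (x + 30)^3 - 883 = x^3 + 90x^2 + 2700x + 26117. Since g(x) = h(x + 30) where h(x) = x^3 - 883, and h is irreducible over Q (because 883 is not a perfect cube, so h has no rational root, and a monic cubic with no rational root is irreducible), g is also irreducible (irreducibility is preserved under the substitution x → x + 30). Hence m_α(x) = x^3 + 90x^2 + 2700x + 26117.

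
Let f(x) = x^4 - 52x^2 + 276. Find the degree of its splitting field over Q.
[K : Q] = 4

Solving the quadratic in x^2: x^2 = (52 ± √(52^2 - 4·276))/2 = (52 ± √1600)/2 = (52 ± 40)/2, giving x^2 = 46 or x^2 = 6. So f(x) = (x^2 - 46)(x^2 - 6) and the roots of f are ±√46, ±√6. Hence the splitting field is K = Q(√46, √6). Since 46 and 6 are distinct squarefree integers > 1, their product 276 is not a perfect square, so √6 ∉ Q(√46). By the tower law [K:Q] = [Q(√46,√6):Q(√46)] · [Q(√46):Q] = 2 · 2 = 4.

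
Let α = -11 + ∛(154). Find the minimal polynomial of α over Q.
m_α(x) = x^3 + 33x^2 + 363x + 1177

Set β = α + 11 = ∛(154), so β^3 = 154. Then (α + 11)^3 - 154 = 0, i.e. α is a root of g(x) = (x + 11)^3 - 154 = x^3 + 33x^2 + 363x + 1177. Since g(x) = h(x + 11) where h(x) = x^3 - 154, and h is irreducible over Q (because 154 is not a perfect cube, so h has no rational root, and a monic cubic with no rational root is irreducible), g is also irreducible (irreducibility is preserved under the substitution x → x + 11). Hence m_α(x) = x^3 + 33x^2 + 363x + 1177.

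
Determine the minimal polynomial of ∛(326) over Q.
m_α(x) = x^3 - 326

α satisfies α^3 = 326, so x^3 - 326 annihilates α. By the rational root test, a rational root p/q (in lowest terms) of x^3 - 326 would satisfy p^3 = 326 q^3, forcing q = 1 and p^3 = 326; but 326 is not a perfect cube, contradiction. A monic cubic over Q with no rational root is irreducible (any nontrivial factorization would include a linear factor). Hence x^3 - 326 is the minimal polynomial of α, and in particular [Q(α):Q] = 3.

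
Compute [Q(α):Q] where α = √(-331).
[Q(α):Q] = 2

[Q(α):Q] equals the degree of the minimal polynomial of α. Here α^2 = -331 and x^2 + 331 is irreducible (d = -331 is squarefree, ≠ 1, hence not a square), so deg(m_α) = 2. Thus [Q(α):Q] = 2.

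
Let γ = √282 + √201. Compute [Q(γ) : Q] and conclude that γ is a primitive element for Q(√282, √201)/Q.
[Q(γ) : Q] = 4 (equivalently, Q(γ) = Q(√282, √201))

Obviously Q(γ) ⊆ Q(√282, √201), and [Q(√282, √201):Q] = 4 (since 282, 201 are distinct squarefree integers > 1 with 56682 not a perfect square). To show equality we compute the minimal polynomial of γ. From γ = √282 + √201: γ^2 = 282 + 2√(56682) + 201 = 483 + 2√(56682), so γ^2 - 483 = 2√(56682); squaring, (γ^2 - 483)^2 = 4·56682, i.e. γ^4 - 966γ^2 + 233289 - 226728 = 0, i.e. γ^4 - 966γ^2 + 6561 = 0. So γ is a root of x^4 - 966x^2 + 6561. This polynomial is irreducible over Q: it has no rational root (each ±√282 ± √201 is irrational), and any factorization into two quadratics over Q would force √(56682) ∈ Q (pairing opposite roots) or √282, √201 ∈ Q (other pairings), all impossible. Hence [Q(γ):Q] = 4 = [Q(√282, √201):Q], so Q(γ) = Q(√282, √201).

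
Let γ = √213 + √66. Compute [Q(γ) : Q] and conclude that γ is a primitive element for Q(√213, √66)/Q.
[Q(γ) : Q] = 4 (equivalently, Q(γ) = Q(√213, √66))

Obviously Q(γ) ⊆ Q(√213, √66), and [Q(√213, √66):Q] = 4 (since 213, 66 are distinct squarefree integers > 1 with 14058 not a perfect square). To show equality we compute the minimal polynomial of γ. From γ = √213 + √66: γ^2 = 213 + 2√(14058) + 66 = 279 + 2√(14058), so γ^2 - 279 = 2√(14058); squaring, (γ^2 - 279)^2 = 4·14058, i.e. γ^4 - 558γ^2 + 77841 - 56232 = 0, i.e. γ^4 - 558γ^2 + 21609 = 0. So γ is a root of x^4 - 558x^2 + 21609. This polynomial is irreducible over Q: it has no rational root (each ±√213 ± √66 is irrational), and any factorization into two quadratics over Q would force √(14058) ∈ Q (pairing opposite roots) or √213, √66 ∈ Q (other pairings), all impossible. Hence [Q(γ):Q] = 4 = [Q(√213, √66):Q], so Q(γ) = Q(√213, √66).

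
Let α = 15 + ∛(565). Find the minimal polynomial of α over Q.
m_α(x) = x^3 - 45x^2 + 675x - 3940

Set β = α - 15 = ∛(565), so β^3 = 565. Then (α - 15)^3 - 565 = 0, i.e. α is a root of g(x) = (x - 15)^3 - 565 = x^3 - 45x^2 + 675x - 3940. Since g(x) = h(x - 15) where h(x) = x^3 - 565, and h is irreducible over Q (because 565 is not a perfect cube, so h has no rational root, and a monic cubic with no rational root is irreducible), g is also irreducible (irreducibility is preserved under the substitution x → x - 15). Hence m_α(x) = x^3 - 45x^2 + 675x - 3940.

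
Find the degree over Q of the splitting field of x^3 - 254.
[K : Q] = 6

The roots of x^3 - 254 are ∛254, ω∛254, ω^2∛254 where ω = e^(2πi/3) is a primitive cube root of unity, so K = Q(∛254, ω). Now [Q(∛254):Q] = 3 (since 254 is not a perfect cube, x^3 - 254 is irreducible) and [Q(ω):Q] = 2. Both 2 and 3 divide [K:Q], and [K:Q] ≤ 3·2 = 6, so [K:Q] = 6. (Equivalently: Q(∛254) ⊂ R but ω ∉ R, so [K : Q(∛254)] = 2.)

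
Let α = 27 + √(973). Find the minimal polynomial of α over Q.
m_α(x) = x^2 - 54x - 244

From α - 27 = √(973), squaring gives (α - 27)^2 = 973, i.e. α^2 - 54α + 729 = 973, so α^2 - 54α - 244 = 0. The discriminant of x^2 - 54x - 244 is (-54)^2 - 4·(-244) = 2916 + 976 = 3892, and 4·(973) is not a perfect square in Q since 973 is squarefree and ≠ 1. Hence x^2 - 54x - 244 is irreducible over Q and is the minimal polynomial of α.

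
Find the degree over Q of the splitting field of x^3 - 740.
[K : Q] = 6

The roots of x^3 - 740 are ∛740, ω∛740, ω^2∛740 where ω = e^(2πi/3) is a primitive cube root of unity, so K = Q(∛740, ω). Now [Q(∛740):Q] = 3 (since 740 is not a perfect cube, x^3 - 740 is irreducible) and [Q(ω):Q] = 2. Both 2 and 3 divide [K:Q], and [K:Q] ≤ 3·2 = 6, so [K:Q] = 6. (Equivalently: Q(∛740) ⊂ R but ω ∉ R, so [K : Q(∛740)] = 2.)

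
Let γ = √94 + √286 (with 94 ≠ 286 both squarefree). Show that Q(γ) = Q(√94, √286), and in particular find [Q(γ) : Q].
[Q(γ) : Q] = 4 (equivalently, Q(γ) = Q(√94, √286))

Obviously Q(γ) ⊆ Q(√94, √286), and [Q(√94, √286):Q] = 4 (since 94, 286 are distinct squarefree integers > 1 with 26884 not a perfect square). To show equality we compute the minimal polynomial of γ. From γ = √94 + √286: γ^2 = 94 + 2√(26884) + 286 = 380 + 2√(26884), so γ^2 - 380 = 2√(26884); squaring, (γ^2 - 380)^2 = 4·26884, i.e. γ^4 - 760γ^2 + 144400 - 107536 = 0, i.e. γ^4 - 760γ^2 + 36864 = 0. So γ is a root of x^4 - 760x^2 + 36864. This polynomial is irreducible over Q: it has no rational root (each ±√94 ± √286 is irrational), and any factorization into two quadratics over Q would force √(26884) ∈ Q (pairing opposite roots) or √94, √286 ∈ Q (other pairings), all impossible. Hence [Q(γ):Q] = 4 = [Q(√94, √286):Q], so Q(γ) = Q(√94, √286).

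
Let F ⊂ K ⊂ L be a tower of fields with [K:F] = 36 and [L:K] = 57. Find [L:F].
[L:F] = 2052

The tower law says that for any tower of field extensions F ⊂ K ⊂ L with finite degrees, [L:F] = [L:K] · [K:F]. Here this gives [L:F] = 57 · 36 = 2052.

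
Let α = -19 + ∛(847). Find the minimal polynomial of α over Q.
m_α(x) = x^3 + 57x^2 + 1083x + 6012

Set β = α + 19 = ∛(847), so β^3 = 847. Then (α + 19)^3 - 847 = 0, i.e. α is a root of g(x) = (x + 19)^3 - 847 = x^3 + 57x^2 + 1083x + 6012. Since g(x) = h(x + 19) where h(x) = x^3 - 847, and h is irreducible over Q (because 847 is not a perfect cube, so h has no rational root, and a monic cubic with no rational root is irreducible), g is also irreducible (irreducibility is preserved under the substitution x → x + 19). Hence m_α(x) = x^3 + 57x^2 + 1083x + 6012.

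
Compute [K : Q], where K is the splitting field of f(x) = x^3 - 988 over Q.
[K : Q] = 6

The roots of x^3 - 988 are ∛988, ω∛988, ω^2∛988 where ω = e^(2πi/3) is a primitive cube root of unity, so K = Q(∛988, ω). Now [Q(∛988):Q] = 3 (since 988 is not a perfect cube, x^3 - 988 is irreducible) and [Q(ω):Q] = 2. Both 2 and 3 divide [K:Q], and [K:Q] ≤ 3·2 = 6, so [K:Q] = 6. (Equivalently: Q(∛988) ⊂ R but ω ∉ R, so [K : Q(∛988)] = 2.)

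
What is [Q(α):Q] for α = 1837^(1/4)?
[Q(α):Q] = 4

α is a root of x^4 - 1837. By Eisenstein's criterion at the prime p = 11 (which divides the constant term 1837 but p^2 = 121 does not, since 1837 is squarefree), x^4 - 1837 is irreducible over Q. Hence [Q(α):Q] = 4.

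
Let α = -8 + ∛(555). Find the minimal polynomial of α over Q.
m_α(x) = x^3 + 24x^2 + 192x - 43

Set β = α + 8 = ∛(555), so β^3 = 555. Then (α + 8)^3 - 555 = 0, i.e. α is a root of g(x) = (x + 8)^3 - 555 = x^3 + 24x^2 + 192x - 43. Since g(x) = h(x + 8) where h(x) = x^3 - 555, and h is irreducible over Q (because 555 is not a perfect cube, so h has no rational root, and a monic cubic with no rational root is irreducible), g is also irreducible (irreducibility is preserved under the substitution x → x + 8). Hence m_α(x) = x^3 + 24x^2 + 192x - 43.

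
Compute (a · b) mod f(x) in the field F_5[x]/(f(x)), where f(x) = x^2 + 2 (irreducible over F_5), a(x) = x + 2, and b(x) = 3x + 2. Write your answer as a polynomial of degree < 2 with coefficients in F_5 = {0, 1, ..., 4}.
a · b ≡ 3x + 3 (mod f(x))

Multiply in F_5[x]: a(x)·b(x) = (x + 2)·(3x + 2) = 3x^2 + 3x + 4. This has degree ≥ 2, so divide by f(x) over F_5: 3x^2 + 3x + 4 = (3)·(x^2 + 2) + (3x + 3). Hence a·b ≡ 3x + 3 (mod f). (F_5[x]/(f) is a field with 5^2 = 25 elements since f is irreducible of degree 2.)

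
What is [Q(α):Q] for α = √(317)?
[Q(α):Q] = 2

[Q(α):Q] equals the degree of the minimal polynomial of α. Here α^2 = 317 and x^2 - 317 is irreducible (d = 317 is squarefree, ≠ 1, hence not a square), so deg(m_α) = 2. Thus [Q(α):Q] = 2.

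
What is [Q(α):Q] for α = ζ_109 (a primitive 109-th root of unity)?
[Q(α):Q] = 108

The minimal polynomial of ζ_109 over Q is the 109-th cyclotomic polynomial Φ_109(x), which is irreducible over Q and has degree φ(109) = 108. Hence [Q(α):Q] = φ(109) = 108.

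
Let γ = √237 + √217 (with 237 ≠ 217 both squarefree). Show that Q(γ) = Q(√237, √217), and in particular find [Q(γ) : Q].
[Q(γ) : Q] = 4 (equivalently, Q(γ) = Q(√237, √217))

Obviously Q(γ) ⊆ Q(√237, √217), and [Q(√237, √217):Q] = 4 (since 237, 217 are distinct squarefree integers > 1 with 51429 not a perfect square). To show equality we compute the minimal polynomial of γ. From γ = √237 + √217: γ^2 = 237 + 2√(51429) + 217 = 454 + 2√(51429), so γ^2 - 454 = 2√(51429); squaring, (γ^2 - 454)^2 = 4·51429, i.e. γ^4 - 908γ^2 + 206116 - 205716 = 0, i.e. γ^4 - 908γ^2 + 400 = 0. So γ is a root of x^4 - 908x^2 + 400. This polynomial is irreducible over Q: it has no rational root (each ±√237 ± √217 is irrational), and any factorization into two quadratics over Q would force √(51429) ∈ Q (pairing opposite roots) or √237, √217 ∈ Q (other pairings), all impossible. Hence [Q(γ):Q] = 4 = [Q(√237, √217):Q], so Q(γ) = Q(√237, √217).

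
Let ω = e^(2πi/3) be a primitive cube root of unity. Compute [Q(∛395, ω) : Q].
[Q(∛395, ω) : Q] = 6

[Q(∛395):Q] = 3 (min poly x^3 - 395, irreducible since 395 is not a perfect cube). [Q(ω):Q] = 2 (min poly x^2 + x + 1). Since Q(∛395) ⊂ R and ω ∉ R, we have ω ∉ Q(∛395), so x^2 + x + 1 remains irreducible over Q(∛395) and [Q(∛395, ω) : Q(∛395)] = 2. By the tower law, [Q(∛395, ω) : Q] = 3 · 2 = 6. (In fact Q(∛395, ω) is the splitting field of x^3 - 395 over Q.)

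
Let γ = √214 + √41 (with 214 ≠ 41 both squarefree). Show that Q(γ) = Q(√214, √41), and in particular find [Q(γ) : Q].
[Q(γ) : Q] = 4 (equivalently, Q(γ) = Q(√214, √41))

Obviously Q(γ) ⊆ Q(√214, √41), and [Q(√214, √41):Q] = 4 (since 214, 41 are distinct squarefree integers > 1 with 8774 not a perfect square). To show equality we compute the minimal polynomial of γ. From γ = √214 + √41: γ^2 = 214 + 2√(8774) + 41 = 255 + 2√(8774), so γ^2 - 255 = 2√(8774); squaring, (γ^2 - 255)^2 = 4·8774, i.e. γ^4 - 510γ^2 + 65025 - 35096 = 0, i.e. γ^4 - 510γ^2 + 29929 = 0. So γ is a root of x^4 - 510x^2 + 29929. This polynomial is irreducible over Q: it has no rational root (each ±√214 ± √41 is irrational), and any factorization into two quadratics over Q would force √(8774) ∈ Q (pairing opposite roots) or √214, √41 ∈ Q (other pairings), all impossible. Hence [Q(γ):Q] = 4 = [Q(√214, √41):Q], so Q(γ) = Q(√214, √41).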